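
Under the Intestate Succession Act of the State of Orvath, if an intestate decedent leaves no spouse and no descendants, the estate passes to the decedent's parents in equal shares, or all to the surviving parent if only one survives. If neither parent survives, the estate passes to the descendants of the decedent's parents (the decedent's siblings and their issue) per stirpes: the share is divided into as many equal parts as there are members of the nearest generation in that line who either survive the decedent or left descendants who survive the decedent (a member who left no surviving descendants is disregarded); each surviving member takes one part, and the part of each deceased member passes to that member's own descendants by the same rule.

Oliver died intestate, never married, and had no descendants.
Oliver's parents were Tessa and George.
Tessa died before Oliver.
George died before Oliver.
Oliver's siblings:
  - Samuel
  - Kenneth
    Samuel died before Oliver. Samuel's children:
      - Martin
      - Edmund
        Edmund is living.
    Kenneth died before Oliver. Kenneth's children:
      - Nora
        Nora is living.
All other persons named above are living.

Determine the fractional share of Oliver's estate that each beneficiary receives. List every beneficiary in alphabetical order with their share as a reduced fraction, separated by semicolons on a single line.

Neither parent survives and there are no descendants, so the estate passes to Oliver's siblings and their issue per stirpes.
The estate is divided into 2 equal shares of 1/2 among Samuel, Kenneth.
Samuel predeceased; the 1/2 allotted to Samuel's branch passes to Samuel's issue by representation.
The 1/2 is divided into 2 equal shares of 1/4 among Martin, Edmund.
Martin is living and takes 1/4.
Edmund is living and takes 1/4.
Kenneth predeceased; the 1/2 allotted to Kenneth's branch passes to Kenneth's issue by representation.
Nora is the sole taker at this level and receives the full 1/2.

Edmund 1/4; Martin 1/4; Nora 1/2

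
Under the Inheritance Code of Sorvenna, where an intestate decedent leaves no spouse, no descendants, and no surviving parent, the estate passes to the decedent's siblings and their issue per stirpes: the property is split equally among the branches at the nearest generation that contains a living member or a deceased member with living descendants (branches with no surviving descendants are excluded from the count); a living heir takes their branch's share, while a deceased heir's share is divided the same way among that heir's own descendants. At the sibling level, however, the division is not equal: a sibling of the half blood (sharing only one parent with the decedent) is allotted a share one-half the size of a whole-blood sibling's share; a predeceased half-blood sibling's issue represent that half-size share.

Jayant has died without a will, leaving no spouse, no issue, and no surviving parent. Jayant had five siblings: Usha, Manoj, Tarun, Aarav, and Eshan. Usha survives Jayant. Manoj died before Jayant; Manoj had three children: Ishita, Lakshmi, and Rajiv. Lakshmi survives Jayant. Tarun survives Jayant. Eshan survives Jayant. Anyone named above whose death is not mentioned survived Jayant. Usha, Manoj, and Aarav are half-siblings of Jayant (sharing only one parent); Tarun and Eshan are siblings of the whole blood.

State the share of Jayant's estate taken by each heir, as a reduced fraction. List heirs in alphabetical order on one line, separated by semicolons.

Aarav 1/7; Eshan 2/7; Ishita 1/21; Lakshmi 1/21; Rajiv 1/21; Tarun 2/7; Usha 1/7

No spouse, descendants, or parent survives, so the estate passes to Jayant's siblings per stirpes.
Half-blood siblings count for one-half the weight of whole-blood siblings at the initial division.
Dividing 1 in proportion to weights (total weight 7/2): Usha (weight 1/2) → 1/7; Manoj (weight 1/2) → 1/7; Tarun (weight 1) → 2/7; Aarav (weight 1/2) → 1/7; Eshan (weight 1) → 2/7.
Usha is living and takes 1/7.
Manoj predeceased; the 1/7 allotted to Manoj's branch passes to Manoj's issue by representation.
The 1/7 is divided into 3 equal shares of 1/21 among Ishita, Lakshmi, Rajiv.
Ishita is living and takes 1/21.
Lakshmi is living and takes 1/21.
Rajiv is living and takes 1/21.
Tarun is living and takes 2/7.
Aarav is living and takes 1/7.
Eshan is living and takes 2/7.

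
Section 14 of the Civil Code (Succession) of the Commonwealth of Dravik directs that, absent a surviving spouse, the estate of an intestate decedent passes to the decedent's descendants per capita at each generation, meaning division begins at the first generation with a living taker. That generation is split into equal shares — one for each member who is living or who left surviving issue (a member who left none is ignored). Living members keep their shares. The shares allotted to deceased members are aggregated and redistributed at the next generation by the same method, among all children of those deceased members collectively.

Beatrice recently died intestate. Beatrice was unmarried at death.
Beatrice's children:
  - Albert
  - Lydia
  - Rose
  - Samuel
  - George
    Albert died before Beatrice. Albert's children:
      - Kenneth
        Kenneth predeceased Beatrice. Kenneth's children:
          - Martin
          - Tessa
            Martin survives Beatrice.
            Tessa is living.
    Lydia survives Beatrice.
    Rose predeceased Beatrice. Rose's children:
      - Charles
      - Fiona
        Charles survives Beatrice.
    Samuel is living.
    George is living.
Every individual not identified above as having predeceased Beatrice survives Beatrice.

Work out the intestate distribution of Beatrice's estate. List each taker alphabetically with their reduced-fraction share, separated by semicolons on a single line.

Charles 2/15; Fiona 2/15; George 1/5; Lydia 1/5; Martin 1/15; Samuel 1/5; Tessa 1/15

There is no surviving spouse, so the entire estate passes to Beatrice's descendants per capita at each generation.
At generation 1 (Albert, Lydia, Rose, Samuel, George) there are 5 shares of (1)/5 = 1/5 each.
Living: Lydia, Samuel, and George — each takes 1/5.
Deceased: Albert and Rose. Their combined 2/5 is pooled and carried to generation 2.
At generation 2 (Kenneth, Charles, Fiona) there are 3 shares of (2/5)/3 = 2/15 each.
Living: Charles and Fiona — each takes 2/15.
Deceased: Kenneth. That 2/15 share is carried to generation 3.
At generation 3 (Martin, Tessa) there are 2 shares of (2/15)/2 = 1/15 each.
Living: Martin and Tessa — each takes 1/15.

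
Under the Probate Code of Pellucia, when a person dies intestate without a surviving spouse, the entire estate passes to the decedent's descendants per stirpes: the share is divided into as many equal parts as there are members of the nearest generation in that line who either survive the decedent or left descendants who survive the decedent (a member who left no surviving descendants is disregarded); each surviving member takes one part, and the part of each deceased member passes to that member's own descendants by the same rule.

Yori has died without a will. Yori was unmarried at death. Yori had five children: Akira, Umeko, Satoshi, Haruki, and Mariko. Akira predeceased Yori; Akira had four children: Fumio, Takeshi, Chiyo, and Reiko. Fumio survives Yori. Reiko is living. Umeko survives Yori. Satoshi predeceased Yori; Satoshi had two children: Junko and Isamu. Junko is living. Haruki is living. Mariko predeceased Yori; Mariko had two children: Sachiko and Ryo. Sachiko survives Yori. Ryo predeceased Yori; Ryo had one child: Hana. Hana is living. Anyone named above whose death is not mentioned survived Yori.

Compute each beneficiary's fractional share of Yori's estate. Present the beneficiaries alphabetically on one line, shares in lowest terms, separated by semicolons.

Chiyo 1/20; Fumio 1/20; Hana 1/10; Haruki 1/5; Isamu 1/10; Junko 1/10; Reiko 1/20; Sachiko 1/10; Takeshi 1/20; Umeko 1/5

There is no surviving spouse, so the entire estate passes to Yori's descendants per stirpes.
The estate is divided into 5 equal shares of 1/5 among Akira, Umeko, Satoshi, Haruki, Mariko.
Akira predeceased; the 1/5 allotted to Akira's branch passes to Akira's issue by representation.
The 1/5 is divided into 4 equal shares of 1/20 among Fumio, Takeshi, Chiyo, Reiko.
Fumio is living and takes 1/20.
Takeshi is living and takes 1/20.
Chiyo is living and takes 1/20.
Reiko is living and takes 1/20.
Umeko is living and takes 1/5.
Satoshi predeceased; the 1/5 allotted to Satoshi's branch passes to Satoshi's issue by representation.
The 1/5 is divided into 2 equal shares of 1/10 among Junko, Isamu.
Junko is living and takes 1/10.
Isamu is living and takes 1/10.
Haruki is living and takes 1/5.
Mariko predeceased; the 1/5 allotted to Mariko's branch passes to Mariko's issue by representation.
The 1/5 is divided into 2 equal shares of 1/10 among Sachiko, Ryo.
Sachiko is living and takes 1/10.
Ryo predeceased; the 1/10 allotted to Ryo's branch passes to Ryo's issue by representation.
Hana is the sole taker at this level and receives the full 1/10.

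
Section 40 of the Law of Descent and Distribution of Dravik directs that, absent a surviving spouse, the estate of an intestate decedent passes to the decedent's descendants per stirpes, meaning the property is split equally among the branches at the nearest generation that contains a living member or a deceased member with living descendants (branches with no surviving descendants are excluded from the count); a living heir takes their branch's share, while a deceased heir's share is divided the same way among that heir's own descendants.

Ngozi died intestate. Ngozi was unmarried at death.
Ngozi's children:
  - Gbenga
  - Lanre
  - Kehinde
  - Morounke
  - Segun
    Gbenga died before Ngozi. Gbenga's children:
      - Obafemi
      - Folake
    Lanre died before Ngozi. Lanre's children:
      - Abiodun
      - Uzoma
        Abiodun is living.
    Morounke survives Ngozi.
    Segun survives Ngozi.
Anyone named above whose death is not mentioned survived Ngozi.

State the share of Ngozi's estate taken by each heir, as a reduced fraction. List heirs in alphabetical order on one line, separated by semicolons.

There is no surviving spouse, so the entire estate passes to Ngozi's descendants per stirpes.
The estate is divided into 5 equal shares of 1/5 among Gbenga, Lanre, Kehinde, Morounke, Segun.
Gbenga predeceased; the 1/5 allotted to Gbenga's branch passes to Gbenga's issue by representation.
The 1/5 is divided into 2 equal shares of 1/10 among Obafemi, Folake.
Obafemi is living and takes 1/10.
Folake is living and takes 1/10.
Lanre predeceased; the 1/5 allotted to Lanre's branch passes to Lanre's issue by representation.
The 1/5 is divided into 2 equal shares of 1/10 among Abiodun, Uzoma.
Abiodun is living and takes 1/10.
Uzoma is living and takes 1/10.
Kehinde is living and takes 1/5.
Morounke is living and takes 1/5.
Segun is living and takes 1/5.

Abiodun 1/10; Folake 1/10; Kehinde 1/5; Morounke 1/5; Obafemi 1/10; Segun 1/5; Uzoma 1/10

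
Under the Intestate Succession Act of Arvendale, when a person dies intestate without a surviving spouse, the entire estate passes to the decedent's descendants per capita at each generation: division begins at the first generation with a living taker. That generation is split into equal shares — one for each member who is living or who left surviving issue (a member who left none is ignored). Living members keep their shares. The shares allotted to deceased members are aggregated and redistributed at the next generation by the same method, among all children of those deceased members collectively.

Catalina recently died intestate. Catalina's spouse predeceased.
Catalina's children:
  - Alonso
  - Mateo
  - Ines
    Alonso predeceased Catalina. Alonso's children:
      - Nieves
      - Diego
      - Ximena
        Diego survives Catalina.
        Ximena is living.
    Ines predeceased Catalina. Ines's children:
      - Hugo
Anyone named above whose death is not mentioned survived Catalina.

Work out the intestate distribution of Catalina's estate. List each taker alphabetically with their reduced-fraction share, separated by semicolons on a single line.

Diego 1/6; Hugo 1/6; Mateo 1/3; Nieves 1/6; Ximena 1/6

There is no surviving spouse, so the entire estate passes to Catalina's descendants per capita at each generation.
At generation 1 (Alonso, Mateo, Ines) there are 3 shares of (1)/3 = 1/3 each.
Living: Mateo — each takes 1/3.
Deceased: Alonso and Ines. Their combined 2/3 is pooled and carried to generation 2.
At generation 2 (Nieves, Diego, Ximena, Hugo) there are 4 shares of (2/3)/4 = 1/6 each.
Living: Nieves, Diego, Ximena, and Hugo — each takes 1/6.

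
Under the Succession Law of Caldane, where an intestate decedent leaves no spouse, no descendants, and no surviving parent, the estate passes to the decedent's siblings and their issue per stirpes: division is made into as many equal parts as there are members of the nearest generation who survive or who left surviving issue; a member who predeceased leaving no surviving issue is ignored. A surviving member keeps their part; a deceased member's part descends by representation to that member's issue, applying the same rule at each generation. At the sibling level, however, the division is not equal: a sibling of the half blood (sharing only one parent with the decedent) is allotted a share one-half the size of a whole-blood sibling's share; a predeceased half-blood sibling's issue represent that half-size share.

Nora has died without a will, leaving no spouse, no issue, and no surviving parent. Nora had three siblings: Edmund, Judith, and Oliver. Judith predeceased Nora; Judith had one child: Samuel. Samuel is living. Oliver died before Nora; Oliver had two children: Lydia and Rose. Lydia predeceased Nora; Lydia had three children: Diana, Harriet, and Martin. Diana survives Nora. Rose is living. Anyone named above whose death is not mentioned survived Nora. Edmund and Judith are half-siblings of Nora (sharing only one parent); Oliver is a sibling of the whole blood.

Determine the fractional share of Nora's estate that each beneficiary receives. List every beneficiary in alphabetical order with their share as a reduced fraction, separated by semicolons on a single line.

Diana 1/12; Edmund 1/4; Harriet 1/12; Martin 1/12; Rose 1/4; Samuel 1/4

No spouse, descendants, or parent survives, so the estate passes to Nora's siblings per stirpes.
Half-blood siblings count for one-half the weight of whole-blood siblings at the initial division.
Dividing 1 in proportion to weights (total weight 2): Edmund (weight 1/2) → 1/4; Judith (weight 1/2) → 1/4; Oliver (weight 1) → 1/2.
Edmund is living and takes 1/4.
Judith predeceased; the 1/4 allotted to Judith's branch passes to Judith's issue by representation.
Samuel is the sole taker at this level and receives the full 1/4.
Oliver predeceased; the 1/2 allotted to Oliver's branch passes to Oliver's issue by representation.
The 1/2 is divided into 2 equal shares of 1/4 among Lydia, Rose.
Lydia predeceased; the 1/4 allotted to Lydia's branch passes to Lydia's issue by representation.
The 1/4 is divided into 3 equal shares of 1/12 among Diana, Harriet, Martin.
Diana is living and takes 1/12.
Harriet is living and takes 1/12.
Martin is living and takes 1/12.
Rose is living and takes 1/4.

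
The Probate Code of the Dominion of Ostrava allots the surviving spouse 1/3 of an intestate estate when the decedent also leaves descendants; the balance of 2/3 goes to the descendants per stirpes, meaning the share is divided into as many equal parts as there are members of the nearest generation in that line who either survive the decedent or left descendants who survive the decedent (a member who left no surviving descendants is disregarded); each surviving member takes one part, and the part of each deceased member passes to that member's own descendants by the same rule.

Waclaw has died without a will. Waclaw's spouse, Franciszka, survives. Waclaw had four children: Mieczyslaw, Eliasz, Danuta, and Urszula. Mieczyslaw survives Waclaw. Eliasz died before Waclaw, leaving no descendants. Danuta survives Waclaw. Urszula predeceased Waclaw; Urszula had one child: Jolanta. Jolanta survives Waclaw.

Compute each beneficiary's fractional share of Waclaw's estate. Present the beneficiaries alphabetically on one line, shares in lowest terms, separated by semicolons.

Franciszka, as surviving spouse, takes 1/3.
The remaining 2/3 passes to Waclaw's descendants per stirpes.
Eliasz left no surviving issue, so that branch lapses and is disregarded.
The 2/3 is divided into 3 equal shares of 2/9 among Mieczyslaw, Danuta, Urszula.
Mieczyslaw is living and takes 2/9.
Danuta is living and takes 2/9.
Urszula predeceased; the 2/9 allotted to Urszula's branch passes to Urszula's issue by representation.
Jolanta is the sole taker at this level and receives the full 2/9.

Danuta 2/9; Franciszka 1/3; Jolanta 2/9; Mieczyslaw 2/9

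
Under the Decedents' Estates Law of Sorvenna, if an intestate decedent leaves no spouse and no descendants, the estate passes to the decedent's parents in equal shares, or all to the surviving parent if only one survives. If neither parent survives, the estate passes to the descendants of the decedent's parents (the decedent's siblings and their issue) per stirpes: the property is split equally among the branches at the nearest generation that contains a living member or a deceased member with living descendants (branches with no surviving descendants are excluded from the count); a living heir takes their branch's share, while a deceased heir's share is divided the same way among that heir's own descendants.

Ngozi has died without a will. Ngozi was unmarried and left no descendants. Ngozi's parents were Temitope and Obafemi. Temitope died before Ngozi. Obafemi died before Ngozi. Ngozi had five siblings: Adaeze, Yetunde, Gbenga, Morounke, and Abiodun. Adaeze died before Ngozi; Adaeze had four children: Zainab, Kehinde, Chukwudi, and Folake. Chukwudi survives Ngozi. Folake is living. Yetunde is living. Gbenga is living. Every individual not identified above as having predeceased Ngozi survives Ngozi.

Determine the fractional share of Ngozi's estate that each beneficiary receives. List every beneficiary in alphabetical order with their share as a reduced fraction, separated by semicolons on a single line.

Neither parent survives and there are no descendants, so the estate passes to Ngozi's siblings and their issue per stirpes.
The estate is divided into 5 equal shares of 1/5 among Adaeze, Yetunde, Gbenga, Morounke, Abiodun.
Adaeze predeceased; the 1/5 allotted to Adaeze's branch passes to Adaeze's issue by representation.
The 1/5 is divided into 4 equal shares of 1/20 among Zainab, Kehinde, Chukwudi, Folake.
Zainab is living and takes 1/20.
Kehinde is living and takes 1/20.
Chukwudi is living and takes 1/20.
Folake is living and takes 1/20.
Yetunde is living and takes 1/5.
Gbenga is living and takes 1/5.
Morounke is living and takes 1/5.
Abiodun is living and takes 1/5.

Abiodun 1/5; Chukwudi 1/20; Folake 1/20; Gbenga 1/5; Kehinde 1/20; Morounke 1/5; Yetunde 1/5; Zainab 1/20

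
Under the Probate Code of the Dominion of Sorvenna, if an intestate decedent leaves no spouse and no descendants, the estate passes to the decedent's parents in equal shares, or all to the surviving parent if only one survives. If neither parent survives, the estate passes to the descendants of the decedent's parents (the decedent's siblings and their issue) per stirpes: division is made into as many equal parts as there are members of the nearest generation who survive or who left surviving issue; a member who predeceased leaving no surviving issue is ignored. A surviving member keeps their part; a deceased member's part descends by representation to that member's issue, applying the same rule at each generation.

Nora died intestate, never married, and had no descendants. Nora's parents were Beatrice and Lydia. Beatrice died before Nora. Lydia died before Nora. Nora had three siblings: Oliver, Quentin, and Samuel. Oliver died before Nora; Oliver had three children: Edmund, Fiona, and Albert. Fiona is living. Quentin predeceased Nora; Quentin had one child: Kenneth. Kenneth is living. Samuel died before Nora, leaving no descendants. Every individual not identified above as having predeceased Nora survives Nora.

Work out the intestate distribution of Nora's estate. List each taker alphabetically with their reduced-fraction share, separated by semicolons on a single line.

Neither parent survives and there are no descendants, so the estate passes to Nora's siblings and their issue per stirpes.
Samuel left no surviving issue, so that branch lapses and is disregarded.
The estate is divided into 2 equal shares of 1/2 among Oliver, Quentin.
Oliver predeceased; the 1/2 allotted to Oliver's branch passes to Oliver's issue by representation.
The 1/2 is divided into 3 equal shares of 1/6 among Edmund, Fiona, Albert.
Edmund is living and takes 1/6.
Fiona is living and takes 1/6.
Albert is living and takes 1/6.
Quentin predeceased; the 1/2 allotted to Quentin's branch passes to Quentin's issue by representation.
Kenneth is the sole taker at this level and receives the full 1/2.

Albert 1/6; Edmund 1/6; Fiona 1/6; Kenneth 1/2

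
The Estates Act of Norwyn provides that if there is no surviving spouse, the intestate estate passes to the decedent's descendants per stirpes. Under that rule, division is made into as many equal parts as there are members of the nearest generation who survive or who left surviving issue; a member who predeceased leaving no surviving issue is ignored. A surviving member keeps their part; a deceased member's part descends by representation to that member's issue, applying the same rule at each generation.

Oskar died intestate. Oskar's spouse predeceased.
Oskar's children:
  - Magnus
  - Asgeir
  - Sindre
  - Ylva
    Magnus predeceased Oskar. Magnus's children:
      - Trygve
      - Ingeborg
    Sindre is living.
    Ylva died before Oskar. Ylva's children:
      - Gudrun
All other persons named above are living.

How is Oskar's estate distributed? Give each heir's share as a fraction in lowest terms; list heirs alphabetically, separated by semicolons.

Asgeir 1/4; Gudrun 1/4; Ingeborg 1/8; Sindre 1/4; Trygve 1/8

There is no surviving spouse, so the entire estate passes to Oskar's descendants per stirpes.
The estate is divided into 4 equal shares of 1/4 among Magnus, Asgeir, Sindre, Ylva.
Magnus predeceased; the 1/4 allotted to Magnus's branch passes to Magnus's issue by representation.
The 1/4 is divided into 2 equal shares of 1/8 among Trygve, Ingeborg.
Trygve is living and takes 1/8.
Ingeborg is living and takes 1/8.
Asgeir is living and takes 1/4.
Sindre is living and takes 1/4.
Ylva predeceased; the 1/4 allotted to Ylva's branch passes to Ylva's issue by representation.
Gudrun is the sole taker at this level and receives the full 1/4.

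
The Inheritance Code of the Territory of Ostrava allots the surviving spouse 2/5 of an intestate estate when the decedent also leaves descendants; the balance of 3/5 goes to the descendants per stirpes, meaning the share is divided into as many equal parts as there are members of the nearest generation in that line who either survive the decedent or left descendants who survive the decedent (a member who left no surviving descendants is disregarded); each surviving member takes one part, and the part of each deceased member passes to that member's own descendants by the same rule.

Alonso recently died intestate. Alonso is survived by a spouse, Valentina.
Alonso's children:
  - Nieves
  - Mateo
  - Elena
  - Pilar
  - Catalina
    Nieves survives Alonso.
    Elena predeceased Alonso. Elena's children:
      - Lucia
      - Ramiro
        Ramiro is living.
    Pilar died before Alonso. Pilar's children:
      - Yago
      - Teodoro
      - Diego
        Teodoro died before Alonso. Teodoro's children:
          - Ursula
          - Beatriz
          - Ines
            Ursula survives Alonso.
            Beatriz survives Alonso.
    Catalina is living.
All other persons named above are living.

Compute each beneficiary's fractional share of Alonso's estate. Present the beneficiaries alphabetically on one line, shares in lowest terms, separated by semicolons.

Valentina, as surviving spouse, takes 2/5.
The remaining 3/5 passes to Alonso's descendants per stirpes.
The 3/5 is divided into 5 equal shares of 3/25 among Nieves, Mateo, Elena, Pilar, Catalina.
Nieves is living and takes 3/25.
Mateo is living and takes 3/25.
Elena predeceased; the 3/25 allotted to Elena's branch passes to Elena's issue by representation.
The 3/25 is divided into 2 equal shares of 3/50 among Lucia, Ramiro.
Lucia is living and takes 3/50.
Ramiro is living and takes 3/50.
Pilar predeceased; the 3/25 allotted to Pilar's branch passes to Pilar's issue by representation.
The 3/25 is divided into 3 equal shares of 1/25 among Yago, Teodoro, Diego.
Yago is living and takes 1/25.
Teodoro predeceased; the 1/25 allotted to Teodoro's branch passes to Teodoro's issue by representation.
The 1/25 is divided into 3 equal shares of 1/75 among Ursula, Beatriz, Ines.
Ursula is living and takes 1/75.
Beatriz is living and takes 1/75.
Ines is living and takes 1/75.
Diego is living and takes 1/25.
Catalina is living and takes 3/25.

Beatriz 1/75; Catalina 3/25; Diego 1/25; Ines 1/75; Lucia 3/50; Mateo 3/25; Nieves 3/25; Ramiro 3/50; Ursula 1/75; Valentina 2/5; Yago 1/25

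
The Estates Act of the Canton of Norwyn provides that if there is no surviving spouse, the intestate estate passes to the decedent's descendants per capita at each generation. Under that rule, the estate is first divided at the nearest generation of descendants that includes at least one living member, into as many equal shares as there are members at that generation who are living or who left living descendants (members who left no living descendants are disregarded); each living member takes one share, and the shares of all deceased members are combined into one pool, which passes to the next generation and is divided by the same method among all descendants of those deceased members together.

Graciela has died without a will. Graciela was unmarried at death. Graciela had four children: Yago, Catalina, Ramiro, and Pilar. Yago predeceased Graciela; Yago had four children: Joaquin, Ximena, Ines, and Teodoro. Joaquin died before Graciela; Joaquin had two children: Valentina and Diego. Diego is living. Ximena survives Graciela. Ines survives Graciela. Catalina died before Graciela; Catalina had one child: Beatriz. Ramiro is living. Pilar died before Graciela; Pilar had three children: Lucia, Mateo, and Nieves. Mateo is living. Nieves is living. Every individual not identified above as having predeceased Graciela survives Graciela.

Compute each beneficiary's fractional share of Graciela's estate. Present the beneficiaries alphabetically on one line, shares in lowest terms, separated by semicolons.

There is no surviving spouse, so the entire estate passes to Graciela's descendants per capita at each generation.
At generation 1 (Yago, Catalina, Ramiro, Pilar) there are 4 shares of (1)/4 = 1/4 each.
Living: Ramiro — each takes 1/4.
Deceased: Yago, Catalina, and Pilar. Their combined 3/4 is pooled and carried to generation 2.
At generation 2 (Joaquin, Ximena, Ines, Teodoro, Beatriz, Lucia, Mateo, Nieves) there are 8 shares of (3/4)/8 = 3/32 each.
Living: Ximena, Ines, Teodoro, Beatriz, Lucia, Mateo, and Nieves — each takes 3/32.
Deceased: Joaquin. That 3/32 share is carried to generation 3.
At generation 3 (Valentina, Diego) there are 2 shares of (3/32)/2 = 3/64 each.
Living: Valentina and Diego — each takes 3/64.

Beatriz 3/32; Diego 3/64; Ines 3/32; Lucia 3/32; Mateo 3/32; Nieves 3/32; Ramiro 1/4; Teodoro 3/32; Valentina 3/64; Ximena 3/32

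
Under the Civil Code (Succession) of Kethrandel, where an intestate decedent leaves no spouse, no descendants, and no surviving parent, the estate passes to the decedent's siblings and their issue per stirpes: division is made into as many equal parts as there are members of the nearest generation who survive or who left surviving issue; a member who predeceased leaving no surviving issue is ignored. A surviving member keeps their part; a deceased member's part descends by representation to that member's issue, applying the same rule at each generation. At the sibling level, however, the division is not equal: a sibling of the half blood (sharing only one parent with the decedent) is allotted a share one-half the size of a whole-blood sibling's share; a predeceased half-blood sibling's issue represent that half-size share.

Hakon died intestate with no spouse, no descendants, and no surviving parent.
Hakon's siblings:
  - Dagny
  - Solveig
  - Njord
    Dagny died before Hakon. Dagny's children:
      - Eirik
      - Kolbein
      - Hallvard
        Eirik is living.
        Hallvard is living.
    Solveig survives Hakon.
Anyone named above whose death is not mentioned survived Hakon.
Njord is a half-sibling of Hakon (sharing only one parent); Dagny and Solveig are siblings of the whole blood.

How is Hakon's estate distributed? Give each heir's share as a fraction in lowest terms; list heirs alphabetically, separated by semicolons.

Eirik 2/15; Hallvard 2/15; Kolbein 2/15; Njord 1/5; Solveig 2/5

No spouse, descendants, or parent survives, so the estate passes to Hakon's siblings per stirpes.
Half-blood siblings count for one-half the weight of whole-blood siblings at the initial division.
Dividing 1 in proportion to weights (total weight 5/2): Dagny (weight 1) → 2/5; Solveig (weight 1) → 2/5; Njord (weight 1/2) → 1/5.
Dagny predeceased; the 2/5 allotted to Dagny's branch passes to Dagny's issue by representation.
The 2/5 is divided into 3 equal shares of 2/15 among Eirik, Kolbein, Hallvard.
Eirik is living and takes 2/15.
Kolbein is living and takes 2/15.
Hallvard is living and takes 2/15.
Solveig is living and takes 2/5.
Njord is living and takes 1/5.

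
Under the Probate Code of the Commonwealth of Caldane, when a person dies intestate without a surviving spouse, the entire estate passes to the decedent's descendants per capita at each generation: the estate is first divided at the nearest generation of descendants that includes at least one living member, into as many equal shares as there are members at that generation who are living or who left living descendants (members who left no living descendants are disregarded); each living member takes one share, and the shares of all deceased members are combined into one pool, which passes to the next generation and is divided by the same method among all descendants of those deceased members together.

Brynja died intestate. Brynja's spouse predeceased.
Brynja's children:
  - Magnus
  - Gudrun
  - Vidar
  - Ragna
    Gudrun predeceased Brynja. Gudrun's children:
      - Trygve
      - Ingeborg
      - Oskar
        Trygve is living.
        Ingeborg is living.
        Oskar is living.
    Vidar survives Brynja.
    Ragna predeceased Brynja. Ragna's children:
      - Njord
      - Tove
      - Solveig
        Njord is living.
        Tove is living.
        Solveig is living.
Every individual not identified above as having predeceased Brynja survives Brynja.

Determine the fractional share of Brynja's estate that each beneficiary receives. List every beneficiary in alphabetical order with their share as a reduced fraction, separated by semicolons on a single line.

There is no surviving spouse, so the entire estate passes to Brynja's descendants per capita at each generation.
At generation 1 (Magnus, Gudrun, Vidar, Ragna) there are 4 shares of (1)/4 = 1/4 each.
Living: Magnus and Vidar — each takes 1/4.
Deceased: Gudrun and Ragna. Their combined 1/2 is pooled and carried to generation 2.
At generation 2 (Trygve, Ingeborg, Oskar, Njord, Tove, Solveig) there are 6 shares of (1/2)/6 = 1/12 each.
Living: Trygve, Ingeborg, Oskar, Njord, Tove, and Solveig — each takes 1/12.

Ingeborg 1/12; Magnus 1/4; Njord 1/12; Oskar 1/12; Solveig 1/12; Tove 1/12; Trygve 1/12; Vidar 1/4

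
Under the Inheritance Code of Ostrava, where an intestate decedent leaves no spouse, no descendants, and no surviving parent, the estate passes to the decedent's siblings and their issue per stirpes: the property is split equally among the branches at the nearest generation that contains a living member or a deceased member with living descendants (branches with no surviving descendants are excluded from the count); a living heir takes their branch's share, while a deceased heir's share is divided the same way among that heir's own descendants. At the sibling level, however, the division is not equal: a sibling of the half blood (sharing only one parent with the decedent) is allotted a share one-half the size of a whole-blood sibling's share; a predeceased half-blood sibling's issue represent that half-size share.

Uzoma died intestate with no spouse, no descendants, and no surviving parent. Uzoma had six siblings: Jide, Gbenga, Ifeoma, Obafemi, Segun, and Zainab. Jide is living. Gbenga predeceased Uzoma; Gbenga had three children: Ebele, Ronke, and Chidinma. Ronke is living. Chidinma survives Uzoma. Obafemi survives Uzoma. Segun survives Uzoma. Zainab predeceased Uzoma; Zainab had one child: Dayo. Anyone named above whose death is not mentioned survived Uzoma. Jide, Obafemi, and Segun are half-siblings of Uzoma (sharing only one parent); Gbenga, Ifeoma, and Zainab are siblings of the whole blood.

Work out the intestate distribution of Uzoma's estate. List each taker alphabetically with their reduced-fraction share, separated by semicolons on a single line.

Chidinma 2/27; Dayo 2/9; Ebele 2/27; Ifeoma 2/9; Jide 1/9; Obafemi 1/9; Ronke 2/27; Segun 1/9

No spouse, descendants, or parent survives, so the estate passes to Uzoma's siblings per stirpes.
Half-blood siblings count for one-half the weight of whole-blood siblings at the initial division.
Dividing 1 in proportion to weights (total weight 9/2): Jide (weight 1/2) → 1/9; Gbenga (weight 1) → 2/9; Ifeoma (weight 1) → 2/9; Obafemi (weight 1/2) → 1/9; Segun (weight 1/2) → 1/9; Zainab (weight 1) → 2/9.
Jide is living and takes 1/9.
Gbenga predeceased; the 2/9 allotted to Gbenga's branch passes to Gbenga's issue by representation.
The 2/9 is divided into 3 equal shares of 2/27 among Ebele, Ronke, Chidinma.
Ebele is living and takes 2/27.
Ronke is living and takes 2/27.
Chidinma is living and takes 2/27.
Ifeoma is living and takes 2/9.
Obafemi is living and takes 1/9.
Segun is living and takes 1/9.
Zainab predeceased; the 2/9 allotted to Zainab's branch passes to Zainab's issue by representation.
Dayo is the sole taker at this level and receives the full 2/9.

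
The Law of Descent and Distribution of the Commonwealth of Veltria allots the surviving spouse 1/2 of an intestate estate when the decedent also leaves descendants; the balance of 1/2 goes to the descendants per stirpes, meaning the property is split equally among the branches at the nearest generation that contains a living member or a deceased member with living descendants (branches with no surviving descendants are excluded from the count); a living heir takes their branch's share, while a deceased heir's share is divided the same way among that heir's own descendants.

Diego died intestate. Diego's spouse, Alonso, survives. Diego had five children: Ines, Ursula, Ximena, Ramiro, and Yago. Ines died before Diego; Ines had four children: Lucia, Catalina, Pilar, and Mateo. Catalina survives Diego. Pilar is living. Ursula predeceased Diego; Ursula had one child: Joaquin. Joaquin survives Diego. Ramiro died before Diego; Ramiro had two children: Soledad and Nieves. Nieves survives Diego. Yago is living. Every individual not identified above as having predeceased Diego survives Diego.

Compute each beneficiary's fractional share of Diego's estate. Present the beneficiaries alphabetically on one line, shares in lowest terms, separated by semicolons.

Alonso 1/2; Catalina 1/40; Joaquin 1/10; Lucia 1/40; Mateo 1/40; Nieves 1/20; Pilar 1/40; Soledad 1/20; Ximena 1/10; Yago 1/10

Alonso, as surviving spouse, takes 1/2.
The remaining 1/2 passes to Diego's descendants per stirpes.
The 1/2 is divided into 5 equal shares of 1/10 among Ines, Ursula, Ximena, Ramiro, Yago.
Ines predeceased; the 1/10 allotted to Ines's branch passes to Ines's issue by representation.
The 1/10 is divided into 4 equal shares of 1/40 among Lucia, Catalina, Pilar, Mateo.
Lucia is living and takes 1/40.
Catalina is living and takes 1/40.
Pilar is living and takes 1/40.
Mateo is living and takes 1/40.
Ursula predeceased; the 1/10 allotted to Ursula's branch passes to Ursula's issue by representation.
Joaquin is the sole taker at this level and receives the full 1/10.
Ximena is living and takes 1/10.
Ramiro predeceased; the 1/10 allotted to Ramiro's branch passes to Ramiro's issue by representation.
The 1/10 is divided into 2 equal shares of 1/20 among Soledad, Nieves.
Soledad is living and takes 1/20.
Nieves is living and takes 1/20.
Yago is living and takes 1/10.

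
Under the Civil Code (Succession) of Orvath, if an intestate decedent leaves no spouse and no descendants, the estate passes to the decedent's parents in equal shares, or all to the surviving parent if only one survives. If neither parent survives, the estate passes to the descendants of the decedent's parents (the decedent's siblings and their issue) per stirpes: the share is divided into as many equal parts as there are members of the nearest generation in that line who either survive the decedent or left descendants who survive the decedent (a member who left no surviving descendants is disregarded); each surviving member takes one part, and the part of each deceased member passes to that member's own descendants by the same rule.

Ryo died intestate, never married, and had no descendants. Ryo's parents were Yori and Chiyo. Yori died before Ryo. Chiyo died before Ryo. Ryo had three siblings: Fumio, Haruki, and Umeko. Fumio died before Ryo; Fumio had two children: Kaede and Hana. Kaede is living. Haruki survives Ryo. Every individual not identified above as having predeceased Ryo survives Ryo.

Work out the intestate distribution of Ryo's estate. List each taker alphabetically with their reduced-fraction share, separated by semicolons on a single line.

Neither parent survives and there are no descendants, so the estate passes to Ryo's siblings and their issue per stirpes.
The estate is divided into 3 equal shares of 1/3 among Fumio, Haruki, Umeko.
Fumio predeceased; the 1/3 allotted to Fumio's branch passes to Fumio's issue by representation.
The 1/3 is divided into 2 equal shares of 1/6 among Kaede, Hana.
Kaede is living and takes 1/6.
Hana is living and takes 1/6.
Haruki is living and takes 1/3.
Umeko is living and takes 1/3.

Hana 1/6; Haruki 1/3; Kaede 1/6; Umeko 1/3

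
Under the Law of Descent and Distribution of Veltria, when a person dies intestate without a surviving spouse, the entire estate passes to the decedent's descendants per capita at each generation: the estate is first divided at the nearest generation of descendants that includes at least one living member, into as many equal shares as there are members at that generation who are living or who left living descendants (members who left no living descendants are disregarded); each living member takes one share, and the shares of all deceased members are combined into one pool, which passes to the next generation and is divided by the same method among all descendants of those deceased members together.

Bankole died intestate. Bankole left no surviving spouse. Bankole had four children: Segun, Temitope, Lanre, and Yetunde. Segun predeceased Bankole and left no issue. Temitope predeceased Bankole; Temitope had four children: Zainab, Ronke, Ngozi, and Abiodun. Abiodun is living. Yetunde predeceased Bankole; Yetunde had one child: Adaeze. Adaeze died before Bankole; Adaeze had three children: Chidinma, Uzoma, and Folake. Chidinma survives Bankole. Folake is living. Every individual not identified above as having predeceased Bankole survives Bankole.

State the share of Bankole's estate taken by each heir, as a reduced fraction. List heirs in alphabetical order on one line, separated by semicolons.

Abiodun 2/15; Chidinma 2/45; Folake 2/45; Lanre 1/3; Ngozi 2/15; Ronke 2/15; Uzoma 2/45; Zainab 2/15

There is no surviving spouse, so the entire estate passes to Bankole's descendants per capita at each generation.
At generation 1 (Temitope, Lanre, Yetunde) there are 3 shares of (1)/3 = 1/3 each.
Living: Lanre — each takes 1/3.
Deceased: Temitope and Yetunde. Their combined 2/3 is pooled and carried to generation 2.
At generation 2 (Zainab, Ronke, Ngozi, Abiodun, Adaeze) there are 5 shares of (2/3)/5 = 2/15 each.
Living: Zainab, Ronke, Ngozi, and Abiodun — each takes 2/15.
Deceased: Adaeze. That 2/15 share is carried to generation 3.
At generation 3 (Chidinma, Uzoma, Folake) there are 3 shares of (2/15)/3 = 2/45 each.
Living: Chidinma, Uzoma, and Folake — each takes 2/45.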